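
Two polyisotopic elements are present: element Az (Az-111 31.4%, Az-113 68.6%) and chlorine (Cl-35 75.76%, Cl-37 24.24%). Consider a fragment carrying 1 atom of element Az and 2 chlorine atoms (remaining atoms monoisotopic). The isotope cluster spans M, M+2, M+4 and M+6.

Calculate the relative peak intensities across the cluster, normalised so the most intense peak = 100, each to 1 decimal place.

35.4 : 100.0 : 53.1 : 7.9

Element Az pattern (n=1): 0.3140 : 0.6860
Chlorine pattern (n=2): 0.57395776 : 0.36728448 : 0.05875776
Convolve the two distributions (both contribute in 2-u steps):
  M: 0.3140×0.57395776 = 0.180223
  M+2: 0.3140×0.36728448 + 0.6860×0.57395776 = 0.509062
  M+4: 0.3140×0.05875776 + 0.6860×0.36728448 = 0.270407
  M+6: 0.6860×0.05875776 = 0.040308
Scale to base peak (0.509062) = 100: 35.4 : 100.0 : 53.1 : 7.9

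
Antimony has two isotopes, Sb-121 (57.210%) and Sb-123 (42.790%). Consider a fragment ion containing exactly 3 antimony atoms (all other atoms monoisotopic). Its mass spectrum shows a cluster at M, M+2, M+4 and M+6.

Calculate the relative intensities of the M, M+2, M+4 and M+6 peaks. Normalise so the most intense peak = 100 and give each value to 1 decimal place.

The 3 Sb atoms are independent, so intensities follow the terms of (0.57210 + 0.42790)^3.
P(M) = 0.57210^3 = 0.187247
P(M+2) = 3 × 0.57210^2 × 0.42790^1 = 0.420153
P(M+4) = 3 × 0.57210^1 × 0.42790^2 = 0.314252
P(M+6) = 0.42790^3 = 0.078348
The M+2 peak is largest (0.420153); scaling to 100 gives 44.6 : 100.0 : 74.8 : 18.6.

44.6 : 100.0 : 74.8 : 18.6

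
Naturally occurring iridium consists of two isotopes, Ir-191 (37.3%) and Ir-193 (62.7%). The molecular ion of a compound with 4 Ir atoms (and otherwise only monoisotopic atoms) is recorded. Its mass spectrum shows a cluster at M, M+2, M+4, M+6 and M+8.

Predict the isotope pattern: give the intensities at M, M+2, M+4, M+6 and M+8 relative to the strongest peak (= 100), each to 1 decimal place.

5.3 : 35.4 : 89.2 : 100.0 : 42.0

Expanding (0.373 + 0.627)^4:
P(M) = 0.373^4 = 0.019357
P(M+2) = 4 × 0.373^3 × 0.627^1 = 0.130153
P(M+4) = 6 × 0.373^2 × 0.627^2 = 0.328174
P(M+6) = 4 × 0.373^1 × 0.627^3 = 0.367766
P(M+8) = 0.627^4 = 0.154550
The M+6 peak is largest (0.367766); scaling to 100 gives 5.3 : 35.4 : 89.2 : 100.0 : 42.0.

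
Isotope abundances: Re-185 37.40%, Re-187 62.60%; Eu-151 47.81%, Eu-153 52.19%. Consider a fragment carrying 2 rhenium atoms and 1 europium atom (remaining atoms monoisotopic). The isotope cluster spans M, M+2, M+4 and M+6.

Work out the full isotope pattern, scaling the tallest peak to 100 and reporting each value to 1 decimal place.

15.5 : 68.8 : 100.0 : 47.4

Rhenium pattern (n=2): 0.139876 : 0.468248 : 0.391876
Europium pattern (n=1): 0.4781 : 0.5219
Convolve the two distributions (both contribute in 2-u steps):
  M: 0.139876×0.4781 = 0.066875
  M+2: 0.139876×0.5219 + 0.468248×0.4781 = 0.296871
  M+4: 0.468248×0.5219 + 0.391876×0.4781 = 0.431735
  M+6: 0.391876×0.5219 = 0.204520
Scale to base peak (0.431735) = 100: 15.5 : 68.8 : 100.0 : 47.4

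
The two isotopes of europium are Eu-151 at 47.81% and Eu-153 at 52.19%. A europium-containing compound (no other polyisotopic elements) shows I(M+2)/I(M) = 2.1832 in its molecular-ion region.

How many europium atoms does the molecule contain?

2

For n independent Eu atoms, I(M+2)/I(M) = n · (abundance Eu-153) / (abundance Eu-151) = n · 0.5219/0.4781.
n = 2.1832 × 0.4781/0.5219 = 2.00 ≈ 2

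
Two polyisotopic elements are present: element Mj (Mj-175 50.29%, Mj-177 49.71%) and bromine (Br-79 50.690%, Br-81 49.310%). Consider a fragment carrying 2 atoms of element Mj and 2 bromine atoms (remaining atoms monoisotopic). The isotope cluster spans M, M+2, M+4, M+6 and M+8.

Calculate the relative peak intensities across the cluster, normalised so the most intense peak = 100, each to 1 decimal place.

17.3 : 68.0 : 100.0 : 65.4 : 16.0

Element Mj pattern (n=2): 0.25290841 : 0.49998318 : 0.24710841
Bromine pattern (n=2): 0.25694761 : 0.49990478 : 0.24314761
Convolve the two distributions (both contribute in 2-u steps):
  M: 0.25290841×0.25694761 = 0.064984
  M+2: 0.25290841×0.49990478 + 0.49998318×0.25694761 = 0.254900
  M+4: 0.25290841×0.24314761 + 0.49998318×0.49990478 + 0.24710841×0.25694761 = 0.374932
  M+6: 0.49998318×0.24314761 + 0.24710841×0.49990478 = 0.245100
  M+8: 0.24710841×0.24314761 = 0.060084
Scale to base peak (0.374932) = 100: 17.3 : 68.0 : 100.0 : 65.4 : 16.0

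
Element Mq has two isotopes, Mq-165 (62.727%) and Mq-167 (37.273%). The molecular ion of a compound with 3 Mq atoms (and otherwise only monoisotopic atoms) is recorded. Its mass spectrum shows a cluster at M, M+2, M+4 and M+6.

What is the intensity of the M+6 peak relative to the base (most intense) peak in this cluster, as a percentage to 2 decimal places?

11.77%

Term probabilities: M 0.2468, M+2 0.4400, M+4 0.2614, M+6 0.0518. Base peak = M+2.
P(M+2) = C(3,1) × 0.62727^2 × 0.37273^1 = 3 × 0.39346765 × 0.37273 = 0.439972 (base)
P(M+6) = C(3,3) × 0.62727^0 × 0.37273^3 = 1 × 1.0000 × 0.0517825 = 0.051783
Relative intensity = 0.051783 / 0.439972 × 100 = 11.77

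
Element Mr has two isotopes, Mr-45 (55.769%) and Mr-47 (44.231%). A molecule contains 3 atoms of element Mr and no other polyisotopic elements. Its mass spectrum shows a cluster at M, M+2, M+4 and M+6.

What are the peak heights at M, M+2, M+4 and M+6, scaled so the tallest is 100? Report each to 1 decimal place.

42.0 : 100.0 : 79.3 : 21.0

Each Mr atom is independently Mr-45 (p = 0.55769) or Mr-47 (q = 0.44231); the cluster is the binomial expansion (p + q)^3.
P(M) = 0.55769^3 = 0.173452
P(M+2) = 3 × 0.55769^2 × 0.44231^1 = 0.412699
P(M+4) = 3 × 0.55769^1 × 0.44231^2 = 0.327316
P(M+6) = 0.44231^3 = 0.086533
The M+2 peak is largest (0.412699); scaling to 100 gives 42.0 : 100.0 : 79.3 : 21.0.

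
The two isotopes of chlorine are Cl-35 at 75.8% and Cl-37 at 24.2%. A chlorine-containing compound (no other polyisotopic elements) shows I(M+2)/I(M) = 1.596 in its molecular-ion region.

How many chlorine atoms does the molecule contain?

For n independent Cl atoms, I(M+2)/I(M) = n · (abundance Cl-37) / (abundance Cl-35) = n · 0.242/0.758.
n = 1.596 × 0.758/0.242 = 5.00 ≈ 5

5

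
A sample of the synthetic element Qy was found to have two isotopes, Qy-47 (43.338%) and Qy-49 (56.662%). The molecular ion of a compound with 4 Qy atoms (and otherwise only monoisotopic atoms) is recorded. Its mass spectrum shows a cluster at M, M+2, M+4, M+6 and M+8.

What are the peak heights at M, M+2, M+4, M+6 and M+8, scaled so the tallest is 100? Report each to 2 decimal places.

Each Qy atom is independently Qy-47 (p = 0.43338) or Qy-49 (q = 0.56662); the cluster is the binomial expansion (p + q)^4.
P(M) = 0.43338^4 = 0.035276
P(M+2) = 4 × 0.43338^3 × 0.56662^1 = 0.184484
P(M+4) = 6 × 0.43338^2 × 0.56662^2 = 0.361804
P(M+6) = 4 × 0.43338^1 × 0.56662^3 = 0.315359
P(M+8) = 0.56662^4 = 0.103078
The M+4 peak is largest (0.361804); scaling to 100 gives 9.75 : 50.99 : 100.00 : 87.16 : 28.49.

9.75 : 50.99 : 100.00 : 87.16 : 28.49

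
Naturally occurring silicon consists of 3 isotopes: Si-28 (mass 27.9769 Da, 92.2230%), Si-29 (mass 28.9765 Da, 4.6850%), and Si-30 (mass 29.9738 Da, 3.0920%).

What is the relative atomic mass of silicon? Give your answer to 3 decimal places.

The abundance-weighted mean is 0.922230 × 27.9769 + 0.046850 × 28.9765 + 0.030920 × 29.9738
= 25.80114 + 1.35755 + 0.92679 = 28.08548 Da

28.085 Da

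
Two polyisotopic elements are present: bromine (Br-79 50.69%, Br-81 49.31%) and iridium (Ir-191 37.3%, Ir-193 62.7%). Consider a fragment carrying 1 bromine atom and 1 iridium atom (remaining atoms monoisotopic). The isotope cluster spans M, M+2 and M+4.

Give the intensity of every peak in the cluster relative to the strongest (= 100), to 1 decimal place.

37.7 : 100.0 : 61.6

Bromine pattern (n=1): 0.5069 : 0.4931
Iridium pattern (n=1): 0.3730 : 0.6270
Convolve the two distributions (both contribute in 2-u steps):
  M: 0.5069×0.3730 = 0.189074
  M+2: 0.5069×0.6270 + 0.4931×0.3730 = 0.501753
  M+4: 0.4931×0.6270 = 0.309174
Scale to base peak (0.501753) = 100: 37.7 : 100.0 : 61.6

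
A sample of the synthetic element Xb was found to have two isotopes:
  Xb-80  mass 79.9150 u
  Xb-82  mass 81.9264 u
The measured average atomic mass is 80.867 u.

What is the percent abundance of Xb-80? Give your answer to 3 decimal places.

With x = fraction of Xb-80 (so Xb-82 is 1 − x):
79.9150·x + 81.9264·(1 − x) = 80.867
(79.9150 − 81.9264)·x = 80.867 − 81.9264
x = -1.0594 / -2.0114 = 0.52670 → 52.670% Xb-80, 47.330% Xb-82.

52.670%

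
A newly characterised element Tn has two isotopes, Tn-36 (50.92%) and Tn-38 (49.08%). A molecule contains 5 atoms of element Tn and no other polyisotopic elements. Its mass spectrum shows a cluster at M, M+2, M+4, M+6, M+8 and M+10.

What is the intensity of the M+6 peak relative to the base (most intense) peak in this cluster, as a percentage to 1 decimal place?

Binomial terms of (0.5092 + 0.4908)^5: M 0.0342, M+2 0.1650, M+4 0.3180, M+6 0.3065, M+8 0.1477, M+10 0.0285 → M+4 is the base peak.
P(M+4) = C(5,2) × 0.5092^3 × 0.4908^2 = 10 × 0.13202774 × 0.24088464 = 0.318035 (base)
P(M+6) = C(5,3) × 0.5092^2 × 0.4908^3 = 10 × 0.25928464 × 0.11822618 = 0.306542
Relative intensity = 0.306542 / 0.318035 × 100 = 96.4

96.4%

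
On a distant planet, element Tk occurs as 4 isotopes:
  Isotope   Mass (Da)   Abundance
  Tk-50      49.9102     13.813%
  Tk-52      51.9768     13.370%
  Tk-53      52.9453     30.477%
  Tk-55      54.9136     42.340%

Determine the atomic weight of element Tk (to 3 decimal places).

53.230 Da

The abundance-weighted mean is 0.13813 × 49.9102 + 0.13370 × 51.9768 + 0.30477 × 52.9453 + 0.42340 × 54.9136
= 6.89410 + 6.94930 + 16.13614 + 23.25042 = 53.22996 Da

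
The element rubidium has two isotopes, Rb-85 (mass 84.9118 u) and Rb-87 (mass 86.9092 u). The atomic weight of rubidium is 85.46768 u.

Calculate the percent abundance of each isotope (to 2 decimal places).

With x = fraction of Rb-85 (so Rb-87 is 1 − x):
84.9118·x + 86.9092·(1 − x) = 85.46768
(84.9118 − 86.9092)·x = 85.46768 − 86.9092
x = -1.44152 / -1.9974 = 0.72170 → 72.17% Rb-85, 27.83% Rb-87.

Rb-85: 72.17%, Rb-87: 27.83%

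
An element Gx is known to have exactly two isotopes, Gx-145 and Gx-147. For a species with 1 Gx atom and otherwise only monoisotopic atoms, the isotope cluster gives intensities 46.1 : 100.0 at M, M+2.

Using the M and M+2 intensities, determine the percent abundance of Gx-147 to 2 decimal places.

68.45%

If p is the fraction of Gx that is Gx-145, then I(M+2)/I(M) = [C(1,1)·p^0·(1−p)] / p^1 = 1·(1−p)/p = 100.0/46.1 = 2.1692
(1−p)/p = 2.1692/1 = 2.1692  ⇒  p = 1/(1 + 2.1692) = 0.3155
Gx-145: 31.55%, Gx-147: 68.45%.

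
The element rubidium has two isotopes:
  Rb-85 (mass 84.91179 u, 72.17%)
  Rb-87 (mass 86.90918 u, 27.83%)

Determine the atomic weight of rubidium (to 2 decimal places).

85.47 u

Average mass = Σ (abundance × isotope mass) = 0.7217 × 84.91179 + 0.2783 × 86.90918
= 61.280839 + 24.186825 = 85.467664 u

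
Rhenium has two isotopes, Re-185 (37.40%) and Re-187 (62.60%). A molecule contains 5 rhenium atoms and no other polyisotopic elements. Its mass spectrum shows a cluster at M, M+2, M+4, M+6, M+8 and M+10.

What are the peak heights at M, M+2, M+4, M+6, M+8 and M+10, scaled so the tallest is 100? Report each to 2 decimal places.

Each Re atom is independently Re-185 (p = 0.3740) or Re-187 (q = 0.6260); the cluster is the binomial expansion (p + q)^5.
P(M) = 0.3740^5 = 0.007317
P(M+2) = 5 × 0.3740^4 × 0.6260^1 = 0.061239
P(M+4) = 10 × 0.3740^3 × 0.6260^2 = 0.205005
P(M+6) = 10 × 0.3740^2 × 0.6260^3 = 0.343136
P(M+8) = 5 × 0.3740^1 × 0.6260^4 = 0.287170
P(M+10) = 0.6260^5 = 0.096133
The M+6 peak is largest (0.343136); scaling to 100 gives 2.13 : 17.85 : 59.74 : 100.00 : 83.69 : 28.02.

2.13 : 17.85 : 59.74 : 100.00 : 83.69 : 28.02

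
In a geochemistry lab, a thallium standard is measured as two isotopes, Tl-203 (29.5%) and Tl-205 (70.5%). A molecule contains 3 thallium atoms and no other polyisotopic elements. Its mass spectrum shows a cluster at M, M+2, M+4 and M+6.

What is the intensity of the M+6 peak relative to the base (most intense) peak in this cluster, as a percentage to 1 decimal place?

Term probabilities: M 0.0257, M+2 0.1841, M+4 0.4399, M+6 0.3504. Base peak = M+4.
P(M+4) = C(3,2) × 0.295^1 × 0.705^2 = 3 × 0.2950 × 0.497025 = 0.439867 (base)
P(M+6) = C(3,3) × 0.295^0 × 0.705^3 = 1 × 1.0000 × 0.35040263 = 0.350403
Relative intensity = 0.350403 / 0.439867 × 100 = 79.7

79.7%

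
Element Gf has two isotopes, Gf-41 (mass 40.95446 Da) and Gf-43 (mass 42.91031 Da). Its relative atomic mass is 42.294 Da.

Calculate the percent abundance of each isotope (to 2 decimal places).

Gf-41: 31.51%, Gf-43: 68.49%

Let x be the fractional abundance of Gf-41; then Gf-43 has abundance 1 − x.
40.95446·x + 42.91031·(1 − x) = 42.294
(40.95446 − 42.91031)·x = 42.294 − 42.91031
x = -0.61631 / -1.95585 = 0.31511 → 31.51% Gf-41, 68.49% Gf-43.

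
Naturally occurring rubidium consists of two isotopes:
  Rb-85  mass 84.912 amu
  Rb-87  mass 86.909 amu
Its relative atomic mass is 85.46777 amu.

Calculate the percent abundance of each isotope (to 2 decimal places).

With x = fraction of Rb-85 (so Rb-87 is 1 − x):
84.912·x + 86.909·(1 − x) = 85.46777
(84.912 − 86.909)·x = 85.46777 − 86.909
x = -1.44123 / -1.997 = 0.72170 → 72.17% Rb-85, 27.83% Rb-87.

Rb-85: 72.17%, Rb-87: 27.83%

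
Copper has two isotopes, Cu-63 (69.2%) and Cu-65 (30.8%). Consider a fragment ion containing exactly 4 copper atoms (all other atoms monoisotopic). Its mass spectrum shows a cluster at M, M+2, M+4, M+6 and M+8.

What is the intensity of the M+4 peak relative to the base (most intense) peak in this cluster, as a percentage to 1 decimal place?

(0.692 + 0.308)^4 gives M 0.2293, M+2 0.4083, M+4 0.2726, M+6 0.0809, M+8 0.0090; the largest is M+2.
P(M+2) = C(4,1) × 0.692^3 × 0.308^1 = 4 × 0.33137389 × 0.3080 = 0.408253 (base)
P(M+4) = C(4,2) × 0.692^2 × 0.308^2 = 6 × 0.478864 × 0.094864 = 0.272562
Relative intensity = 0.272562 / 0.408253 × 100 = 66.8

66.8%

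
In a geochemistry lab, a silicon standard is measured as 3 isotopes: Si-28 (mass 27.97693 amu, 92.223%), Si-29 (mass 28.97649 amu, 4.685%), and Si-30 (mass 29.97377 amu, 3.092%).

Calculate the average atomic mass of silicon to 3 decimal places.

28.086 amu

The abundance-weighted mean is 0.92223 × 27.97693 + 0.04685 × 28.97649 + 0.03092 × 29.97377
= 25.801164 + 1.357549 + 0.926789 = 28.085502 amu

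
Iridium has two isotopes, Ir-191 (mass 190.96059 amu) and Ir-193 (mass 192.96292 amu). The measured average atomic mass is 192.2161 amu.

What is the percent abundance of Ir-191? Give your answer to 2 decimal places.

Let x be the fractional abundance of Ir-191; then Ir-193 has abundance 1 − x.
190.96059·x + 192.96292·(1 − x) = 192.2161
(190.96059 − 192.96292)·x = 192.2161 − 192.96292
x = -0.74682 / -2.00233 = 0.37298 → 37.30% Ir-191, 62.70% Ir-193.

37.30%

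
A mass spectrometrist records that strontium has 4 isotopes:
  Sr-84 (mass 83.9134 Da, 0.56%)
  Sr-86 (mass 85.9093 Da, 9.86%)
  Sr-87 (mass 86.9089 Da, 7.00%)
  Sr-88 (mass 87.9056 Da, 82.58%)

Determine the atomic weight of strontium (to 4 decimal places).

87.6166 Da

The abundance-weighted mean is 0.0056 × 83.9134 + 0.0986 × 85.9093 + 0.0700 × 86.9089 + 0.8258 × 87.9056
= 0.46992 + 8.47066 + 6.08362 + 72.59244 = 87.61664 Da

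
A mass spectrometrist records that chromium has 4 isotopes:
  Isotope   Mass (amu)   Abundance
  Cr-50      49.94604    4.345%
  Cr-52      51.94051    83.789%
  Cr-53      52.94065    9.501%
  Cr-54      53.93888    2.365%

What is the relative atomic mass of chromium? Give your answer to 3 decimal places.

51.996 amu

Weight each isotope mass by its fractional abundance: 0.04345 × 49.94604 + 0.83789 × 51.94051 + 0.09501 × 52.94065 + 0.02365 × 53.93888
= 2.170155 + 43.520434 + 5.029891 + 1.275655 = 51.996135 amu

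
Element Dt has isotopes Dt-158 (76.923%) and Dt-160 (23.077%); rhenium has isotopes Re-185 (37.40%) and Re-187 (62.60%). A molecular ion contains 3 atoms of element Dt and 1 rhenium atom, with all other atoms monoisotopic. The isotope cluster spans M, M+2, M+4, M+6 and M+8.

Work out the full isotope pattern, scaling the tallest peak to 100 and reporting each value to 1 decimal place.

38.9 : 100.0 : 69.0 : 18.6 : 1.8

Element Dt pattern (n=3): 0.45516477 : 0.40965007 : 0.12289555 : 0.01228961
Rhenium pattern (n=1): 0.3740 : 0.6260
Convolve the two distributions (both contribute in 2-u steps):
  M: 0.45516477×0.3740 = 0.170232
  M+2: 0.45516477×0.6260 + 0.40965007×0.3740 = 0.438142
  M+4: 0.40965007×0.6260 + 0.12289555×0.3740 = 0.302404
  M+6: 0.12289555×0.6260 + 0.01228961×0.3740 = 0.081529
  M+8: 0.01228961×0.6260 = 0.007693
Scale to base peak (0.438142) = 100: 38.9 : 100.0 : 69.0 : 18.6 : 1.8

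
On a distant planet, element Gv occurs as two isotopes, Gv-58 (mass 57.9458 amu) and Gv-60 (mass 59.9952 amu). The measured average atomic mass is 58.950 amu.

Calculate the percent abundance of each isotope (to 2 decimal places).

Let x be the fractional abundance of Gv-58; then Gv-60 has abundance 1 − x.
57.9458·x + 59.9952·(1 − x) = 58.950
(57.9458 − 59.9952)·x = 58.950 − 59.9952
x = -1.0452 / -2.0494 = 0.51000 → 51.00% Gv-58, 49.00% Gv-60.

Gv-58: 51.00%, Gv-60: 49.00%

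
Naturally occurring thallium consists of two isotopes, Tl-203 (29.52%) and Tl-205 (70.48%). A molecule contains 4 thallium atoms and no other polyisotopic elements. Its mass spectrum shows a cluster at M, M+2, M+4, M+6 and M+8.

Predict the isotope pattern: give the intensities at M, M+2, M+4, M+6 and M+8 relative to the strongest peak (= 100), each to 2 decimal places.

1.84 : 17.54 : 62.83 : 100.00 : 59.69

Each Tl atom is independently Tl-203 (p = 0.2952) or Tl-205 (q = 0.7048); the cluster is the binomial expansion (p + q)^4.
P(M) = 0.2952^4 = 0.007594
P(M+2) = 4 × 0.2952^3 × 0.7048^1 = 0.072523
P(M+4) = 6 × 0.2952^2 × 0.7048^2 = 0.259726
P(M+6) = 4 × 0.2952^1 × 0.7048^3 = 0.413403
P(M+8) = 0.7048^4 = 0.246754
The M+6 peak is largest (0.413403); scaling to 100 gives 1.84 : 17.54 : 62.83 : 100.00 : 59.69.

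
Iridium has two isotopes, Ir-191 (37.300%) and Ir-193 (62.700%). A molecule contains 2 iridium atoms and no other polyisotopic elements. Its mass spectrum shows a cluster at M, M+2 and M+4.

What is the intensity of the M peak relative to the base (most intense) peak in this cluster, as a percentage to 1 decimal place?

Term probabilities: M 0.1391, M+2 0.4677, M+4 0.3931. Base peak = M+2.
P(M+2) = C(2,1) × 0.37300^1 × 0.62700^1 = 2 × 0.3730 × 0.6270 = 0.467742 (base)
P(M) = C(2,0) × 0.37300^2 × 0.62700^0 = 1 × 0.139129 × 1.0000 = 0.139129
Relative intensity = 0.139129 / 0.467742 × 100 = 29.7

29.7%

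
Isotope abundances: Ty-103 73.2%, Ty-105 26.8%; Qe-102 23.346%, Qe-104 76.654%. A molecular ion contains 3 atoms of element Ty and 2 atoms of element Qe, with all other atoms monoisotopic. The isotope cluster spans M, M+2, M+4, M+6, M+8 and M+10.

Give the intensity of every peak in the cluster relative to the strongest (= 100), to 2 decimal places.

5.44 : 41.67 : 100.00 : 78.99 : 25.32 : 2.88

Element Ty pattern (n=3): 0.39222317 : 0.4308025 : 0.1577255 : 0.01924883
Element Qe pattern (n=2): 0.05450357 : 0.35791286 : 0.58758357
Convolve the two distributions (both contribute in 2-u steps):
  M: 0.39222317×0.05450357 = 0.021378
  M+2: 0.39222317×0.35791286 + 0.4308025×0.05450357 = 0.163862
  M+4: 0.39222317×0.58758357 + 0.4308025×0.35791286 + 0.1577255×0.05450357 = 0.393250
  M+6: 0.4308025×0.58758357 + 0.1577255×0.35791286 + 0.01924883×0.05450357 = 0.310634
  M+8: 0.1577255×0.58758357 + 0.01924883×0.35791286 = 0.099566
  M+10: 0.01924883×0.58758357 = 0.011310
Scale to base peak (0.393250) = 100: 5.44 : 41.67 : 100.00 : 78.99 : 25.32 : 2.88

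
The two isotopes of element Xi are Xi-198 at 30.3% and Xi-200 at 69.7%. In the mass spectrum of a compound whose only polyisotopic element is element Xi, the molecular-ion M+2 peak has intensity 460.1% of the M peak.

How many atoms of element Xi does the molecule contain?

2

For n independent Xi atoms, I(M+2)/I(M) = n · (abundance Xi-200) / (abundance Xi-198) = n · 0.697/0.303.
n = 4.601 × 0.303/0.697 = 2.00 ≈ 2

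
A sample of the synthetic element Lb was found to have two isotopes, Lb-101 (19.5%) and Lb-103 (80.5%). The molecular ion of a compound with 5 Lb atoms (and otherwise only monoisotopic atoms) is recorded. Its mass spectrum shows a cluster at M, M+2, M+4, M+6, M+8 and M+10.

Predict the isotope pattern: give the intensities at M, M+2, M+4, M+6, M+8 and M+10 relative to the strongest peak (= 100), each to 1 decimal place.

Expanding (0.195 + 0.805)^5:
P(M) = 0.195^5 = 0.000282
P(M+2) = 5 × 0.195^4 × 0.805^1 = 0.005820
P(M+4) = 10 × 0.195^3 × 0.805^2 = 0.048050
P(M+6) = 10 × 0.195^2 × 0.805^3 = 0.198361
P(M+8) = 5 × 0.195^1 × 0.805^4 = 0.409438
P(M+10) = 0.805^5 = 0.338049
The M+8 peak is largest (0.409438); scaling to 100 gives 0.1 : 1.4 : 11.7 : 48.4 : 100.0 : 82.6.

0.1 : 1.4 : 11.7 : 48.4 : 100.0 : 82.6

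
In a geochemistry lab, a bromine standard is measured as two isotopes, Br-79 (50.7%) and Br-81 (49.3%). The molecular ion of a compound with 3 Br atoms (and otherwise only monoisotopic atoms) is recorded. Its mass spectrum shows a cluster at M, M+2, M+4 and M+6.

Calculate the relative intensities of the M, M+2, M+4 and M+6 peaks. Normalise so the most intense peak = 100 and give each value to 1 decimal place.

34.3 : 100.0 : 97.2 : 31.5

Each Br atom is independently Br-79 (p = 0.507) or Br-81 (q = 0.493); the cluster is the binomial expansion (p + q)^3.
P(M) = 0.507^3 = 0.130324
P(M+2) = 3 × 0.507^2 × 0.493^1 = 0.380175
P(M+4) = 3 × 0.507^1 × 0.493^2 = 0.369678
P(M+6) = 0.493^3 = 0.119823
The M+2 peak is largest (0.380175); scaling to 100 gives 34.3 : 100.0 : 97.2 : 31.5.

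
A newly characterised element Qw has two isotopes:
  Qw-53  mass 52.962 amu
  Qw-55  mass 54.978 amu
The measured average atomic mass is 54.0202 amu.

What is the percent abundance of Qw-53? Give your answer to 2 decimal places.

47.51%

With x = fraction of Qw-53 (so Qw-55 is 1 − x):
52.962·x + 54.978·(1 − x) = 54.0202
(52.962 − 54.978)·x = 54.0202 − 54.978
x = -0.9578 / -2.016 = 0.47510 → 47.51% Qw-53, 52.49% Qw-55.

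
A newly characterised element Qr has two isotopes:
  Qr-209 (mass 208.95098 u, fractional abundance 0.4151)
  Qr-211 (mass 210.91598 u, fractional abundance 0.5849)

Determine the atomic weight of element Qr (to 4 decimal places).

210.1003 u

Weight each isotope mass by its fractional abundance: 0.4151 × 208.95098 + 0.5849 × 210.91598
= 86.735552 + 123.364757 = 210.100309 u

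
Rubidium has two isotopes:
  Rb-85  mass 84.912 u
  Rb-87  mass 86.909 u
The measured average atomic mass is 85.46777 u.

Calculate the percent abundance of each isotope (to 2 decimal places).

Rb-85: 72.17%, Rb-87: 27.83%

Let x be the fractional abundance of Rb-85; then Rb-87 has abundance 1 − x.
84.912·x + 86.909·(1 − x) = 85.46777
(84.912 − 86.909)·x = 85.46777 − 86.909
x = -1.44123 / -1.997 = 0.72170 → 72.17% Rb-85, 27.83% Rb-87.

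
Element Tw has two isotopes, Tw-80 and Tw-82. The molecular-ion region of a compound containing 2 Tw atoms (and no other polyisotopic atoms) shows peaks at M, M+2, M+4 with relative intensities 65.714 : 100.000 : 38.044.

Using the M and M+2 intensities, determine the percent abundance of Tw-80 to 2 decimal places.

56.79%

Let p = fractional abundance of Tw-80. I(M+2)/I(M) = [C(2,1)·p^1·(1−p)] / p^2 = 2·(1−p)/p = 100.000/65.714 = 1.5217
(1−p)/p = 1.5217/2 = 0.7609  ⇒  p = 1/(1 + 0.7609) = 0.5679
Tw-80: 56.79%, Tw-82: 43.21%.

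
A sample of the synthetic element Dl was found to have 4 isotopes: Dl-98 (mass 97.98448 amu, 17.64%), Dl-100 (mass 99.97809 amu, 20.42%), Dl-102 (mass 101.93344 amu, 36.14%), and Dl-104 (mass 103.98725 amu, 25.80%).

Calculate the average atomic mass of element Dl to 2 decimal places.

Average mass = Σ (abundance × isotope mass) = 0.1764 × 97.98448 + 0.2042 × 99.97809 + 0.3614 × 101.93344 + 0.2580 × 103.98725
= 17.284462 + 20.415526 + 36.838745 + 26.828711 = 101.367444 amu

101.37 amu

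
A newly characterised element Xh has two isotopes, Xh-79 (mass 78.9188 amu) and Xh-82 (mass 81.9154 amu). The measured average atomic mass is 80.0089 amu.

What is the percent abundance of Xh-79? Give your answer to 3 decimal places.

63.622%

Writing the weighted mean with unknown fraction x of Xh-79:
78.9188·x + 81.9154·(1 − x) = 80.0089
(78.9188 − 81.9154)·x = 80.0089 − 81.9154
x = -1.9065 / -2.9966 = 0.63622 → 63.622% Xh-79, 36.378% Xh-82.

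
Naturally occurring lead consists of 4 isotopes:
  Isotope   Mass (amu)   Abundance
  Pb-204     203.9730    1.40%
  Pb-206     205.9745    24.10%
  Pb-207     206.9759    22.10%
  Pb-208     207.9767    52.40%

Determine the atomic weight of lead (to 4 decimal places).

The abundance-weighted mean is 0.0140 × 203.9730 + 0.2410 × 205.9745 + 0.2210 × 206.9759 + 0.5240 × 207.9767
= 2.85562 + 49.63985 + 45.74167 + 108.97979 = 207.21693 amu

207.2169 amu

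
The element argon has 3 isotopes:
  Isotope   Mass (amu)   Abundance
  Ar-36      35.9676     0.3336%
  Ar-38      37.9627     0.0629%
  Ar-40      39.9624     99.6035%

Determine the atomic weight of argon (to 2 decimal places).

Weight each isotope mass by its fractional abundance: 0.003336 × 35.9676 + 0.000629 × 37.9627 + 0.996035 × 39.9624
= 0.11999 + 0.02388 + 39.80395 = 39.94782 amu

39.95 amu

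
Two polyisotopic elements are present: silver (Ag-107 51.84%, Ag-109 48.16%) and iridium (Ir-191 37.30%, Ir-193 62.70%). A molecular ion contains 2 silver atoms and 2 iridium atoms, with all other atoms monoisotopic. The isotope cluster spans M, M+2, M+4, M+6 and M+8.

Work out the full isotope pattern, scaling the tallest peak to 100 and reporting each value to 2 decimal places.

10.07 : 52.54 : 100.00 : 82.05 : 24.55

Silver pattern (n=2): 0.26873856 : 0.49932288 : 0.23193856
Iridium pattern (n=2): 0.139129 : 0.467742 : 0.393129
Convolve the two distributions (both contribute in 2-u steps):
  M: 0.26873856×0.139129 = 0.037389
  M+2: 0.26873856×0.467742 + 0.49932288×0.139129 = 0.195171
  M+4: 0.26873856×0.393129 + 0.49932288×0.467742 + 0.23193856×0.139129 = 0.371473
  M+6: 0.49932288×0.393129 + 0.23193856×0.467742 = 0.304786
  M+8: 0.23193856×0.393129 = 0.091182
Scale to base peak (0.371473) = 100: 10.07 : 52.54 : 100.00 : 82.05 : 24.55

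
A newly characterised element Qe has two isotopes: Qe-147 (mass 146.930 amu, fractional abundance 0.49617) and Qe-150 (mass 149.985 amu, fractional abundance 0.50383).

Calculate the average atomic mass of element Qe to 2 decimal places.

The abundance-weighted mean is 0.49617 × 146.930 + 0.50383 × 149.985
= 72.9023 + 75.5669 = 148.4692 amu

148.47 amu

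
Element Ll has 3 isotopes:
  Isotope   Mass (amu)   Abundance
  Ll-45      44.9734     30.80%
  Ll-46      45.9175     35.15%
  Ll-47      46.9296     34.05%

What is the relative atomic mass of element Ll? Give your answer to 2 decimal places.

45.97 amu

Weight each isotope mass by its fractional abundance: 0.3080 × 44.9734 + 0.3515 × 45.9175 + 0.3405 × 46.9296
= 13.85181 + 16.14000 + 15.97953 = 45.97134 amu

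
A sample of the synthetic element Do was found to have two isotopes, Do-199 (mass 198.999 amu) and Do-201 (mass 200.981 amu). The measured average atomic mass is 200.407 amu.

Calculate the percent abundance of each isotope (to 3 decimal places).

Writing the weighted mean with unknown fraction x of Do-199:
198.999·x + 200.981·(1 − x) = 200.407
(198.999 − 200.981)·x = 200.407 − 200.981
x = -0.574 / -1.982 = 0.28961 → 28.961% Do-199, 71.039% Do-201.

Do-199: 28.961%, Do-201: 71.039%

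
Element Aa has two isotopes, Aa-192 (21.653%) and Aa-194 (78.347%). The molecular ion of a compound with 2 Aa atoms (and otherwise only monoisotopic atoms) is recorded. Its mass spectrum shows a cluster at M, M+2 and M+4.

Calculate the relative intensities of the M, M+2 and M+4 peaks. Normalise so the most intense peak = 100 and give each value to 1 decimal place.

7.6 : 55.3 : 100.0

Expanding (0.21653 + 0.78347)^2:
P(M) = 0.21653^2 = 0.046885
P(M+2) = 2 × 0.21653^1 × 0.78347^1 = 0.339290
P(M+4) = 0.78347^2 = 0.613825
The M+4 peak is largest (0.613825); scaling to 100 gives 7.6 : 55.3 : 100.0.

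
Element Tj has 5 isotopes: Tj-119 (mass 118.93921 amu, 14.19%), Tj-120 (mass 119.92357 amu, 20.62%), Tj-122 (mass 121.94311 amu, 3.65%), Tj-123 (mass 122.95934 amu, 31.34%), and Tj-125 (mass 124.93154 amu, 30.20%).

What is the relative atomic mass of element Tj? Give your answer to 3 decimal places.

Average mass = Σ (abundance × isotope mass) = 0.1419 × 118.93921 + 0.2062 × 119.92357 + 0.0365 × 121.94311 + 0.3134 × 122.95934 + 0.3020 × 124.93154
= 16.877474 + 24.728240 + 4.450924 + 38.535457 + 37.729325 = 122.321420 amu

122.321 amu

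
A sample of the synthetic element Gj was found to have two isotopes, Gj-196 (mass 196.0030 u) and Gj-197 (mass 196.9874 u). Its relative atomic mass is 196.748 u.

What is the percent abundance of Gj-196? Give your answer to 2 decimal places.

24.32%

Let x be the fractional abundance of Gj-196; then Gj-197 has abundance 1 − x.
196.0030·x + 196.9874·(1 − x) = 196.748
(196.0030 − 196.9874)·x = 196.748 − 196.9874
x = -0.2394 / -0.9844 = 0.24319 → 24.32% Gj-196, 75.68% Gj-197.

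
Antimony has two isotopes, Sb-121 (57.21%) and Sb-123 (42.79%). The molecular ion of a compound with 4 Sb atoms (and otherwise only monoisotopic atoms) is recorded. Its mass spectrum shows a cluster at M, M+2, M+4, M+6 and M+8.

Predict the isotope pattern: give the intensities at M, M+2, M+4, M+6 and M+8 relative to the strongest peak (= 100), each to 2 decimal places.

29.79 : 89.13 : 100.00 : 49.86 : 9.32

The 4 Sb atoms are independent, so intensities follow the terms of (0.5721 + 0.4279)^4.
P(M) = 0.5721^4 = 0.107124
P(M+2) = 4 × 0.5721^3 × 0.4279^1 = 0.320493
P(M+4) = 6 × 0.5721^2 × 0.4279^2 = 0.359567
P(M+6) = 4 × 0.5721^1 × 0.4279^3 = 0.179291
P(M+8) = 0.4279^4 = 0.033525
The M+4 peak is largest (0.359567); scaling to 100 gives 29.79 : 89.13 : 100.00 : 49.86 : 9.32.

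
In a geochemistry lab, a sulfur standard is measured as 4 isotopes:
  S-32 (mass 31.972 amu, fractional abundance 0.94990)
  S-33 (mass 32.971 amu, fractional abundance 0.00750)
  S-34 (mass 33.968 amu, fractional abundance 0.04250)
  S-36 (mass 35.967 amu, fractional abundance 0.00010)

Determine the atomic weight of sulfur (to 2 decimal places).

Weight each isotope mass by its fractional abundance: 0.94990 × 31.972 + 0.00750 × 32.971 + 0.04250 × 33.968 + 0.00010 × 35.967
= 30.3702 + 0.2473 + 1.4436 + 0.0036 = 32.0647 amu

32.06 amu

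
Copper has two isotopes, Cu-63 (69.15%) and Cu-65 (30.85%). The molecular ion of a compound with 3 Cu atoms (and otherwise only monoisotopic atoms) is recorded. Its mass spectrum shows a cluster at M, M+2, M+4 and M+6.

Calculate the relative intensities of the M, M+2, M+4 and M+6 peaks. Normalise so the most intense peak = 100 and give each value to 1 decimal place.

The 3 Cu atoms are independent, so intensities follow the terms of (0.6915 + 0.3085)^3.
P(M) = 0.6915^3 = 0.330656
P(M+2) = 3 × 0.6915^2 × 0.3085^1 = 0.442548
P(M+4) = 3 × 0.6915^1 × 0.3085^2 = 0.197435
P(M+6) = 0.3085^3 = 0.029361
The M+2 peak is largest (0.442548); scaling to 100 gives 74.7 : 100.0 : 44.6 : 6.6.

74.7 : 100.0 : 44.6 : 6.6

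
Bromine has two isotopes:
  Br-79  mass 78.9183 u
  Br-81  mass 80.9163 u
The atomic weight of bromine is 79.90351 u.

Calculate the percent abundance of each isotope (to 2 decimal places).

With x = fraction of Br-79 (so Br-81 is 1 − x):
78.9183·x + 80.9163·(1 − x) = 79.90351
(78.9183 − 80.9163)·x = 79.90351 − 80.9163
x = -1.01279 / -1.9980 = 0.50690 → 50.69% Br-79, 49.31% Br-81.

Br-79: 50.69%, Br-81: 49.31%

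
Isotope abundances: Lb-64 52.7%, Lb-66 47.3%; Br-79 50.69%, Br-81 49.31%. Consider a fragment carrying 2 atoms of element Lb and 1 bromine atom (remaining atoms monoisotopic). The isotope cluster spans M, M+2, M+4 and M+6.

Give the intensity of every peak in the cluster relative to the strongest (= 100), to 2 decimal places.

36.13 : 100.00 : 92.19 : 28.31

Element Lb pattern (n=2): 0.277729 : 0.498542 : 0.223729
Bromine pattern (n=1): 0.5069 : 0.4931
Convolve the two distributions (both contribute in 2-u steps):
  M: 0.277729×0.5069 = 0.140781
  M+2: 0.277729×0.4931 + 0.498542×0.5069 = 0.389659
  M+4: 0.498542×0.4931 + 0.223729×0.5069 = 0.359239
  M+6: 0.223729×0.4931 = 0.110321
Scale to base peak (0.389659) = 100: 36.13 : 100.00 : 92.19 : 28.31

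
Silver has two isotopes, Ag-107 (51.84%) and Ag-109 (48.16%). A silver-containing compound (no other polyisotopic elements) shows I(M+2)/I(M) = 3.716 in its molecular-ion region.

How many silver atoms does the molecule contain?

4

With n Ag atoms, P(M+2)/P(M) = C(n,1)·p^(n−1)q / p^n = n·q/p = n · 0.4816/0.5184.
n = 3.716 × 0.5184/0.4816 = 4.00 ≈ 4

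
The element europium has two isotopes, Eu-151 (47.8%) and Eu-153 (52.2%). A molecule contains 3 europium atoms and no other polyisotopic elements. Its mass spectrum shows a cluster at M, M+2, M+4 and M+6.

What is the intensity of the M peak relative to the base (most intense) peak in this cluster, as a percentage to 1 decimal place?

28.0%

(0.478 + 0.522)^3 gives M 0.1092, M+2 0.3578, M+4 0.3907, M+6 0.1422; the largest is M+4.
P(M+4) = C(3,2) × 0.478^1 × 0.522^2 = 3 × 0.4780 × 0.272484 = 0.390742 (base)
P(M) = C(3,0) × 0.478^3 × 0.522^0 = 1 × 0.10921535 × 1.0000 = 0.109215
Relative intensity = 0.109215 / 0.390742 × 100 = 28.0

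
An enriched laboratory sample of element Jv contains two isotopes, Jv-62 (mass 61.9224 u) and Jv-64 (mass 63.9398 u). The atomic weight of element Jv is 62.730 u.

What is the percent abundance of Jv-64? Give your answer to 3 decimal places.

With x = fraction of Jv-62 (so Jv-64 is 1 − x):
61.9224·x + 63.9398·(1 − x) = 62.730
(61.9224 − 63.9398)·x = 62.730 − 63.9398
x = -1.2098 / -2.0174 = 0.59968 → 59.968% Jv-62, 40.032% Jv-64.

40.032%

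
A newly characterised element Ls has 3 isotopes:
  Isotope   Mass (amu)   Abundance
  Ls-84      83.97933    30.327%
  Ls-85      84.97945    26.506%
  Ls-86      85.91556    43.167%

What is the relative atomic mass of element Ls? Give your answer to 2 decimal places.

85.08 amu

Weight each isotope mass by its fractional abundance: 0.30327 × 83.97933 + 0.26506 × 84.97945 + 0.43167 × 85.91556
= 25.468411 + 22.524653 + 37.087170 = 85.080234 amu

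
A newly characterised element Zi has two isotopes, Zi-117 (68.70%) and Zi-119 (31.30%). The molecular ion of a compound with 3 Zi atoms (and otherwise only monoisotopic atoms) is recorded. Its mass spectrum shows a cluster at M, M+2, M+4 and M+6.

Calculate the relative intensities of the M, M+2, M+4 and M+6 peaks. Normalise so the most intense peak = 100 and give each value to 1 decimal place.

73.2 : 100.0 : 45.6 : 6.9

Expanding (0.6870 + 0.3130)^3:
P(M) = 0.6870^3 = 0.324243
P(M+2) = 3 × 0.6870^2 × 0.3130^1 = 0.443179
P(M+4) = 3 × 0.6870^1 × 0.3130^2 = 0.201914
P(M+6) = 0.3130^3 = 0.030664
The M+2 peak is largest (0.443179); scaling to 100 gives 73.2 : 100.0 : 45.6 : 6.9.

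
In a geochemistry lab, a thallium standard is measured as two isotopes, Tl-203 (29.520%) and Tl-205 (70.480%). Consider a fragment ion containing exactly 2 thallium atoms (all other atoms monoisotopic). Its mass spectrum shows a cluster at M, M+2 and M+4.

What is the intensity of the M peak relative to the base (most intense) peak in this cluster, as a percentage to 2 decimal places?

(0.29520 + 0.70480)^2 gives M 0.0871, M+2 0.4161, M+4 0.4967; the largest is M+4.
P(M+4) = C(2,2) × 0.29520^0 × 0.70480^2 = 1 × 1.0000 × 0.49674304 = 0.496743 (base)
P(M) = C(2,0) × 0.29520^2 × 0.70480^0 = 1 × 0.08714304 × 1.0000 = 0.087143
Relative intensity = 0.087143 / 0.496743 × 100 = 17.54

17.54%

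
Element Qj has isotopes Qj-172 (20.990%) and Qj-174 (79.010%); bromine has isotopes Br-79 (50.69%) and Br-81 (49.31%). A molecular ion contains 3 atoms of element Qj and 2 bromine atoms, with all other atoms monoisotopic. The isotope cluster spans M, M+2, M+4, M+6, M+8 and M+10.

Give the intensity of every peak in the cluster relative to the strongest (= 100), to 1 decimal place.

0.7 : 9.0 : 44.6 : 100.0 : 98.1 : 34.4

Element Qj pattern (n=3): 0.00924778 : 0.1044307 : 0.39309527 : 0.49322625
Bromine pattern (n=2): 0.25694761 : 0.49990478 : 0.24314761
Convolve the two distributions (both contribute in 2-u steps):
  M: 0.00924778×0.25694761 = 0.002376
  M+2: 0.00924778×0.49990478 + 0.1044307×0.25694761 = 0.031456
  M+4: 0.00924778×0.24314761 + 0.1044307×0.49990478 + 0.39309527×0.25694761 = 0.155459
  M+6: 0.1044307×0.24314761 + 0.39309527×0.49990478 + 0.49322625×0.25694761 = 0.348636
  M+8: 0.39309527×0.24314761 + 0.49322625×0.49990478 = 0.342146
  M+10: 0.49322625×0.24314761 = 0.119927
Scale to base peak (0.348636) = 100: 0.7 : 9.0 : 44.6 : 100.0 : 98.1 : 34.4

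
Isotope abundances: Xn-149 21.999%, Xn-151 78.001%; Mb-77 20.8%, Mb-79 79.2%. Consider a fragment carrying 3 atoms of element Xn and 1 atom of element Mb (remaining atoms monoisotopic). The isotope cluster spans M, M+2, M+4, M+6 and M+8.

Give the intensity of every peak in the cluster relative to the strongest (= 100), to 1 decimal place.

Element Xn pattern (n=3): 0.01064655 : 0.11324716 : 0.40153604 : 0.47457025
Element Mb pattern (n=1): 0.2080 : 0.7920
Convolve the two distributions (both contribute in 2-u steps):
  M: 0.01064655×0.2080 = 0.002214
  M+2: 0.01064655×0.7920 + 0.11324716×0.2080 = 0.031987
  M+4: 0.11324716×0.7920 + 0.40153604×0.2080 = 0.173211
  M+6: 0.40153604×0.7920 + 0.47457025×0.2080 = 0.416727
  M+8: 0.47457025×0.7920 = 0.375860
Scale to base peak (0.416727) = 100: 0.5 : 7.7 : 41.6 : 100.0 : 90.2

0.5 : 7.7 : 41.6 : 100.0 : 90.2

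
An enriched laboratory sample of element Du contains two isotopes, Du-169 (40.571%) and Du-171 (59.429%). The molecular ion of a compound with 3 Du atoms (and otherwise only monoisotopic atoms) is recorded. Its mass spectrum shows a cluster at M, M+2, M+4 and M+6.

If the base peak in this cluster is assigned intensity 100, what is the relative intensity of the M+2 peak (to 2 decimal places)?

(0.40571 + 0.59429)^3 gives M 0.0668, M+2 0.2935, M+4 0.4299, M+6 0.2099; the largest is M+4.
P(M+4) = C(3,2) × 0.40571^1 × 0.59429^2 = 3 × 0.40571 × 0.3531806 = 0.429867 (base)
P(M+2) = C(3,1) × 0.40571^2 × 0.59429^1 = 3 × 0.1646006 × 0.59429 = 0.293461
Relative intensity = 0.293461 / 0.429867 × 100 = 68.27

68.27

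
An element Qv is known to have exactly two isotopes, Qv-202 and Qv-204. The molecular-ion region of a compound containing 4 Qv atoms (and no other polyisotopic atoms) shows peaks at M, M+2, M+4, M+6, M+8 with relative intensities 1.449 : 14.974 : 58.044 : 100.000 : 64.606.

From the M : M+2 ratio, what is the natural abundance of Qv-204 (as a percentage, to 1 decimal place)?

Let p = fractional abundance of Qv-202. I(M+2)/I(M) = [C(4,1)·p^3·(1−p)] / p^4 = 4·(1−p)/p = 14.974/1.449 = 10.3340
(1−p)/p = 10.3340/4 = 2.5835  ⇒  p = 1/(1 + 2.5835) = 0.2791
Qv-202: 27.9%, Qv-204: 72.1%.

72.1%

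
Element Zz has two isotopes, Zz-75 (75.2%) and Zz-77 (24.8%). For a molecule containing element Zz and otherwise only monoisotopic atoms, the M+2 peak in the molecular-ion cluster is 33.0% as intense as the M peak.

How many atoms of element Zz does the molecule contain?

For n independent Zz atoms, I(M+2)/I(M) = n · (abundance Zz-77) / (abundance Zz-75) = n · 0.248/0.752.
n = 0.330 × 0.752/0.248 = 1.00 ≈ 1

1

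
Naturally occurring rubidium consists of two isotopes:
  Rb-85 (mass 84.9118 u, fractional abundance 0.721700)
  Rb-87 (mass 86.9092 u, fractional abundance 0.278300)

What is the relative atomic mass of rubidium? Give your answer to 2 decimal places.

Weight each isotope mass by its fractional abundance: 0.721700 × 84.9118 + 0.278300 × 86.9092
= 61.28085 + 24.18683 = 85.46768 u

85.47 u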